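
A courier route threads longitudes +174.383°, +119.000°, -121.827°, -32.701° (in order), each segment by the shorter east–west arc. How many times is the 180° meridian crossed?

Leg 1: +174.383° → +119.000°, shortest Δλ = -55.383° (west) — does not cross 180°.
Leg 2: +119.000° → -121.827°, shortest Δλ = 119.173° (east) — crosses 180°.
Leg 3: -121.827° → -32.701°, shortest Δλ = 89.126° (east) — does not cross 180°.
Total crossings: 1.

1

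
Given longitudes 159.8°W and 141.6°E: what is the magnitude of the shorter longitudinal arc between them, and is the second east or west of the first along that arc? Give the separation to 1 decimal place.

58.6° west

Raw difference: 141.6 − -159.8 = 301.4°.
Normalise into (−180°, 180°]: 301.4° − 360° = -58.6°.
Negative ⇒ the second point lies to the west; separation 58.6°.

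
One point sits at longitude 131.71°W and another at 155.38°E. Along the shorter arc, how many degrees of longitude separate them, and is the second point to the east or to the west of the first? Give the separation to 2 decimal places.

Raw difference: 155.38 − -131.71 = 287.09°.
Normalise into (−180°, 180°]: 287.09° − 360° = -72.91°.
Negative ⇒ the second point lies to the west; separation 72.91°.

72.91° west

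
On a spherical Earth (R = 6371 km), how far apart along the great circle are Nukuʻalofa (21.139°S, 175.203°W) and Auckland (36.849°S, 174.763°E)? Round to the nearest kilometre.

Δλ = 174.763 − -175.203 = 349.966°; wrapped into (−180°, 180°]: -10.034°.
Δφ = -36.849 − -21.139 = -15.710°.
a = sin²(Δφ/2) + cos φ₁ · cos φ₂ · sin²(Δλ/2) = 0.024386.
c = 2·atan2(√a, √(1−a)) = 0.31360 rad → d = 6371·c ≈ 1997.96 km.

1998 km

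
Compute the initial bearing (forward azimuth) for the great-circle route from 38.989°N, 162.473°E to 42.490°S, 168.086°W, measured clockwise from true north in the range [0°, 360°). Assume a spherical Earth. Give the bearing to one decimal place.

Δλ = -168.086 − 162.473 = -330.559°; wrapped into (−180°, 180°]: 29.441°.
θ = atan2( sin Δλ · cos φ₂ , cos φ₁ · sin φ₂ − sin φ₁ · cos φ₂ · cos Δλ )
  = atan2(0.36245, -0.92905) = 158.688° → normalised to [0°, 360°): 158.688°.

158.7°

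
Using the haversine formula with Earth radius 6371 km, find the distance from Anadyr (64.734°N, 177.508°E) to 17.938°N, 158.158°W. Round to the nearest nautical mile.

Δλ = -158.158 − 177.508 = -335.666°; wrapped into (−180°, 180°]: 24.334°.
Δφ = 17.938 − 64.734 = -46.796°.
a = sin²(Δφ/2) + cos φ₁ · cos φ₂ · sin²(Δλ/2) = 0.175739.
c = 2·atan2(√a, √(1−a)) = 0.86516 rad → d = 6371·c ≈ 5511.90 km ≈ 2976.19 nmi.

2976 nmi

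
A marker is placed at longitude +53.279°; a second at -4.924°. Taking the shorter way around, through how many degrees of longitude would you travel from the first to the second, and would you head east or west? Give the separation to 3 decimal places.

Raw difference: -4.924 − 53.279 = -58.203°.
Normalise into (−180°, 180°]: -58.203° stays -58.203°.
Negative ⇒ the second point lies to the west; separation 58.203°.

58.203° west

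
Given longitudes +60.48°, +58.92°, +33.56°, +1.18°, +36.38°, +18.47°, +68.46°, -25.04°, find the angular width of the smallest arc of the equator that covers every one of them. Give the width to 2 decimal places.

93.50°

Sort the longitudes: -25.04°, +1.18°, +18.47°, +33.56°, +36.38°, +58.92°, +60.48°, +68.46°.
Eastward gaps between consecutive values (wrapping around): 26.22°, 17.29°, 15.09°, 2.82°, 22.54°, 1.56°, 7.98°, 266.50°.
Largest gap = 266.50° ⇒ minimal covering band is its complement: 360° − 266.50° = 93.50°.
Band runs from -25.04° eastward to +68.46°.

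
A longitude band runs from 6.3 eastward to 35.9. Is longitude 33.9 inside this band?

Band width going east from +6.3° to +35.9°: ((35.9 − 6.3) mod 360) = 29.6°.
Offset of +33.9° east of the west edge: ((33.9 − 6.3) mod 360) = 27.6°.
27.6° ≤ 29.6° ⇒ inside.

Yes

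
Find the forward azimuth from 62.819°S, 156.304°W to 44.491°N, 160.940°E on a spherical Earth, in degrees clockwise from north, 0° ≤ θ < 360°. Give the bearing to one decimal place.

328.4°

Δλ = 160.940 − -156.304 = 317.244°; wrapped into (−180°, 180°]: -42.756°.
θ = atan2( sin Δλ · cos φ₂ , cos φ₁ · sin φ₂ − sin φ₁ · cos φ₂ · cos Δλ )
  = atan2(-0.48428, 0.78607) = -31.637° → normalised to [0°, 360°): 328.363°.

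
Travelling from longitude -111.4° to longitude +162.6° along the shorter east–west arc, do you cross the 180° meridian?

Yes

Naïve |162.6 − -111.4| = 274.0° > 180°, so the shorter arc goes the other way round — across 180°.
Signed shortest Δλ = ((162.6 − -111.4 + 180) mod 360) − 180 = -86.0°.
Going west by 86.0° from -111.4° passes through 180° before reaching +162.6°.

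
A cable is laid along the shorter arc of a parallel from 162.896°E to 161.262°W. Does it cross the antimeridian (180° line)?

Yes

Naïve |-161.262 − 162.896| = 324.158° > 180°, so the shorter arc goes the other way round — across 180°.
Signed shortest Δλ = ((-161.262 − 162.896 + 180) mod 360) − 180 = 35.842°.
Going east by 35.842° from +162.896° passes through 180° before reaching -161.262°.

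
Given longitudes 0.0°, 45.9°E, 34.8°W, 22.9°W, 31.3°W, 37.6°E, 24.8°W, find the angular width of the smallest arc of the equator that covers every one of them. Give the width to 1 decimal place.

Sort the longitudes: -34.8°, -31.3°, -24.8°, -22.9°, +0.0°, +37.6°, +45.9°.
Eastward gaps between consecutive values (wrapping around): 3.5°, 6.5°, 1.9°, 22.9°, 37.6°, 8.3°, 279.3°.
Largest gap = 279.3° ⇒ minimal covering band is its complement: 360° − 279.3° = 80.7°.
Band runs from -34.8° eastward to +45.9°.

80.7°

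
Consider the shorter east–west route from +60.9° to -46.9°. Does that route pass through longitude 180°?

Signed shortest Δλ = ((-46.9 − 60.9 + 180) mod 360) − 180 = -107.8°.
Going west by 107.8° from +60.9° reaches -46.9° without touching 180°.

No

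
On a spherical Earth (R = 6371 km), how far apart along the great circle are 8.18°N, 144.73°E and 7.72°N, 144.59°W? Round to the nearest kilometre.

Δλ = -144.59 − 144.73 = -289.32°; wrapped into (−180°, 180°]: 70.68°.
Δφ = 7.72 − 8.18 = -0.46°.
a = sin²(Δφ/2) + cos φ₁ · cos φ₂ · sin²(Δλ/2) = 0.328189.
c = 2·atan2(√a, √(1−a)) = 1.22002 rad → d = 6371·c ≈ 7772.78 km.

7773 km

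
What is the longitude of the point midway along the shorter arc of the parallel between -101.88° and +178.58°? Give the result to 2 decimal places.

-141.65°

Signed shortest Δλ from -101.88° to +178.58° is -79.54°.
Midpoint longitude = -101.88° + (-79.54°)/2 = -101.88° − 39.77° = -141.65°.
(The naïve average (-101.88 + +178.58)/2 = 38.35° is on the wrong side of the globe.)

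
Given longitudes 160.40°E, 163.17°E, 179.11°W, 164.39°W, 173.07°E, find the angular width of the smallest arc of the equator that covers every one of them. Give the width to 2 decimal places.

35.21°

Sort the longitudes: -179.11°, -164.39°, +160.40°, +163.17°, +173.07°.
Eastward gaps between consecutive values (wrapping around): 14.72°, 324.79°, 2.77°, 9.90°, 7.82°.
Largest gap = 324.79° ⇒ minimal covering band is its complement: 360° − 324.79° = 35.21°.
Band runs from +160.40° eastward to -164.39°, crossing the antimeridian.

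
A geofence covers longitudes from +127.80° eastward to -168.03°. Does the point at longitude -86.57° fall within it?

No

Band width going east from +127.80° to -168.03°: ((-168.03 − 127.80) mod 360) = 64.17°.
Offset of -86.57° east of the west edge: ((-86.57 − 127.80) mod 360) = 145.63°.
145.63° > 64.17° ⇒ outside.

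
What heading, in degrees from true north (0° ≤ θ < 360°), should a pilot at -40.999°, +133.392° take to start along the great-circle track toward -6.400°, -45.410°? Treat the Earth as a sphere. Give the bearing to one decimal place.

Δλ = -45.410 − 133.392 = -178.802°.
θ = atan2( sin Δλ · cos φ₂ , cos φ₁ · sin φ₂ − sin φ₁ · cos φ₂ · cos Δλ )
  = atan2(-0.02078, -0.73594) = -178.383° → normalised to [0°, 360°): 181.617°.

181.6°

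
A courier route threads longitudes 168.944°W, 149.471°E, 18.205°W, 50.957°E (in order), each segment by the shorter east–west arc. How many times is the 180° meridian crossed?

Leg 1: -168.944° → +149.471°, shortest Δλ = -41.585° (west) — crosses 180°.
Leg 2: +149.471° → -18.205°, shortest Δλ = -167.676° (west) — does not cross 180°.
Leg 3: -18.205° → +50.957°, shortest Δλ = 69.162° (east) — does not cross 180°.
Total crossings: 1.

1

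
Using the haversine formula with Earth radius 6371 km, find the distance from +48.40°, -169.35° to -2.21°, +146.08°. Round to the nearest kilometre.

7078 km

Δλ = 146.08 − -169.35 = 315.43°; wrapped into (−180°, 180°]: -44.57°.
Δφ = -2.21 − 48.40 = -50.61°.
a = sin²(Δφ/2) + cos φ₁ · cos φ₂ · sin²(Δλ/2) = 0.278106.
c = 2·atan2(√a, √(1−a)) = 1.11097 rad → d = 6371·c ≈ 7078.02 km.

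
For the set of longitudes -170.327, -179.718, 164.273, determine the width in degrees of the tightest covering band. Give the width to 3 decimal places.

25.400°

Sort the longitudes: -179.718°, -170.327°, +164.273°.
Eastward gaps between consecutive values (wrapping around): 9.391°, 334.600°, 16.009°.
Largest gap = 334.600° ⇒ minimal covering band is its complement: 360° − 334.600° = 25.400°.
Band runs from +164.273° eastward to -170.327°, crossing the antimeridian.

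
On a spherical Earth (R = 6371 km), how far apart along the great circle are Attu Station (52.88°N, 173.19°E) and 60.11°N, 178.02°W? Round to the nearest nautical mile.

522 nmi

Δλ = -178.02 − 173.19 = -351.21°; wrapped into (−180°, 180°]: 8.79°.
Δφ = 60.11 − 52.88 = 7.23°.
a = sin²(Δφ/2) + cos φ₁ · cos φ₂ · sin²(Δλ/2) = 0.005742.
c = 2·atan2(√a, √(1−a)) = 0.15169 rad → d = 6371·c ≈ 966.43 km ≈ 521.83 nmi.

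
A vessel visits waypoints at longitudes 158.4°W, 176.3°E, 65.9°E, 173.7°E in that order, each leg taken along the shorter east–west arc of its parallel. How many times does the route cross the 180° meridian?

Leg 1: -158.4° → +176.3°, shortest Δλ = -25.3° (west) — crosses 180°.
Leg 2: +176.3° → +65.9°, shortest Δλ = -110.4° (west) — does not cross 180°.
Leg 3: +65.9° → +173.7°, shortest Δλ = 107.8° (east) — does not cross 180°.
Total crossings: 1.

1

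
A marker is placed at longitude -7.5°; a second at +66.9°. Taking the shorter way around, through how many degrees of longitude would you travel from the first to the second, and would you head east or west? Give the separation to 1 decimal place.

Raw difference: 66.9 − -7.5 = 74.4°.
Normalise into (−180°, 180°]: 74.4° stays 74.4°.
Positive ⇒ the second point lies to the east; separation 74.4°.

74.4° east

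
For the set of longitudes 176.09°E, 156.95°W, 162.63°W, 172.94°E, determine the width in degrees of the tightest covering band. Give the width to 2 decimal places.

30.11°

Sort the longitudes: -162.63°, -156.95°, +172.94°, +176.09°.
Eastward gaps between consecutive values (wrapping around): 5.68°, 329.89°, 3.15°, 21.28°.
Largest gap = 329.89° ⇒ minimal covering band is its complement: 360° − 329.89° = 30.11°.
Band runs from +172.94° eastward to -156.95°, crossing the antimeridian.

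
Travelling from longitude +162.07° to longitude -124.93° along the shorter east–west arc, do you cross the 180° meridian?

Yes

Naïve |-124.93 − 162.07| = 287.0° > 180°, so the shorter arc goes the other way round — across 180°.
Signed shortest Δλ = ((-124.93 − 162.07 + 180) mod 360) − 180 = 73.0°.
Going east by 73.0° from +162.07° passes through 180° before reaching -124.93°.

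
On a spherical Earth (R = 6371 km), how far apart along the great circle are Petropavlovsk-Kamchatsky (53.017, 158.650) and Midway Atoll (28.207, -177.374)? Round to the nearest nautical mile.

1829 nmi

Δλ = -177.374 − 158.650 = -336.024°; wrapped into (−180°, 180°]: 23.976°.
Δφ = 28.207 − 53.017 = -24.810°.
a = sin²(Δφ/2) + cos φ₁ · cos φ₂ · sin²(Δλ/2) = 0.069019.
c = 2·atan2(√a, √(1−a)) = 0.53167 rad → d = 6371·c ≈ 3387.27 km ≈ 1828.98 nmi.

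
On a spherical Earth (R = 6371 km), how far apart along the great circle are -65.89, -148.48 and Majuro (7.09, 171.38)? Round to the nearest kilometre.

Δλ = 171.38 − -148.48 = 319.86°; wrapped into (−180°, 180°]: -40.14°.
Δφ = 7.09 − -65.89 = 72.98°.
a = sin²(Δφ/2) + cos φ₁ · cos φ₂ · sin²(Δλ/2) = 0.401385.
c = 2·atan2(√a, √(1−a)) = 1.37226 rad → d = 6371·c ≈ 8742.70 km.

8743 km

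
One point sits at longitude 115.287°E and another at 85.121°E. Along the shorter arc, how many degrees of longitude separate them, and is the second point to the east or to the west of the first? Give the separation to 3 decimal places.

Raw difference: 85.121 − 115.287 = -30.166°.
Normalise into (−180°, 180°]: -30.166° stays -30.166°.
Negative ⇒ the second point lies to the west; separation 30.166°.

30.166° west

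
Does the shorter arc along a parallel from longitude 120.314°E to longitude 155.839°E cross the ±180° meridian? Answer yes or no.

No

Signed shortest Δλ = ((155.839 − 120.314 + 180) mod 360) − 180 = 35.525°.
Going east by 35.525° from +120.314° reaches +155.839° without touching 180°.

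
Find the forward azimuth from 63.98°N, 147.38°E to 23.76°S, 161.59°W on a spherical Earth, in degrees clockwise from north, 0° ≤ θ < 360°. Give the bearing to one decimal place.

134.3°

Δλ = -161.59 − 147.38 = -308.97°; wrapped into (−180°, 180°]: 51.03°.
θ = atan2( sin Δλ · cos φ₂ , cos φ₁ · sin φ₂ − sin φ₁ · cos φ₂ · cos Δλ )
  = atan2(0.71158, -0.69401) = 134.284° → normalised to [0°, 360°): 134.284°.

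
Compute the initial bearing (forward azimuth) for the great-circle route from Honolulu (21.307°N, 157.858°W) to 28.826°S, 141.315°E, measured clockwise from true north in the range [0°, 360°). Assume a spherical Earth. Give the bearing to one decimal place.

Δλ = 141.315 − -157.858 = 299.173°; wrapped into (−180°, 180°]: -60.827°.
θ = atan2( sin Δλ · cos φ₂ , cos φ₁ · sin φ₂ − sin φ₁ · cos φ₂ · cos Δλ )
  = atan2(-0.76496, -0.60437) = -128.311° → normalised to [0°, 360°): 231.689°.

231.7°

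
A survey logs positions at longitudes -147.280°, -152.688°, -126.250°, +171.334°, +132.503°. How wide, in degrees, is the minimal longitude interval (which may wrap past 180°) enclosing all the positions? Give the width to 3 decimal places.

101.247°

Sort the longitudes: -152.688°, -147.280°, -126.250°, +132.503°, +171.334°.
Eastward gaps between consecutive values (wrapping around): 5.408°, 21.030°, 258.753°, 38.831°, 35.978°.
Largest gap = 258.753° ⇒ minimal covering band is its complement: 360° − 258.753° = 101.247°.
Band runs from +132.503° eastward to -126.250°, crossing the antimeridian.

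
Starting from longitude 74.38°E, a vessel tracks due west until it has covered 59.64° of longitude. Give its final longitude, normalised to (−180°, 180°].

14.74°E

Start at +74.38°; shift −59.64° → +14.74°.
+14.74° already lies in (−180°, 180°].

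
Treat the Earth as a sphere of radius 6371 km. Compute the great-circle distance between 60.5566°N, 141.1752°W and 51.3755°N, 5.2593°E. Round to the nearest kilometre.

Δλ = 5.2593 − -141.1752 = 146.4345°.
Δφ = 51.3755 − 60.5566 = -9.1811°.
a = sin²(Δφ/2) + cos φ₁ · cos φ₂ · sin²(Δλ/2) = 0.287664.
c = 2·atan2(√a, √(1−a)) = 1.13220 rad → d = 6371·c ≈ 7213.23 km.

7213 km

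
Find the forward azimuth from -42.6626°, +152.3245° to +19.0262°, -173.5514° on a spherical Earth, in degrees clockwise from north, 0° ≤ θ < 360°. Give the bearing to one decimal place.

34.6°

Δλ = -173.5514 − 152.3245 = -325.8759°; wrapped into (−180°, 180°]: 34.1241°.
θ = atan2( sin Δλ · cos φ₂ , cos φ₁ · sin φ₂ − sin φ₁ · cos φ₂ · cos Δλ )
  = atan2(0.53034, 0.77008) = 34.555° → normalised to [0°, 360°): 34.555°.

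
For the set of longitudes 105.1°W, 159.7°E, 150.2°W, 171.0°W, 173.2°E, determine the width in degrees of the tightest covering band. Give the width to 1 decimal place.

95.2°

Sort the longitudes: -171.0°, -150.2°, -105.1°, +159.7°, +173.2°.
Eastward gaps between consecutive values (wrapping around): 20.8°, 45.1°, 264.8°, 13.5°, 15.8°.
Largest gap = 264.8° ⇒ minimal covering band is its complement: 360° − 264.8° = 95.2°.
Band runs from +159.7° eastward to -105.1°, crossing the antimeridian.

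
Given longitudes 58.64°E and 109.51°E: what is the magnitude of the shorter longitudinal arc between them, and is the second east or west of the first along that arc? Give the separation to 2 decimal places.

Raw difference: 109.51 − 58.64 = 50.87°.
Normalise into (−180°, 180°]: 50.87° stays 50.87°.
Positive ⇒ the second point lies to the east; separation 50.87°.

50.87° east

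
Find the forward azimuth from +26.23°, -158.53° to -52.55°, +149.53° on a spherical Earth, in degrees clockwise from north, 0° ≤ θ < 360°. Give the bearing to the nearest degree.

Δλ = 149.53 − -158.53 = 308.06°; wrapped into (−180°, 180°]: -51.94°.
θ = atan2( sin Δλ · cos φ₂ , cos φ₁ · sin φ₂ − sin φ₁ · cos φ₂ · cos Δλ )
  = atan2(-0.47877, -0.87782) = -151.391° → normalised to [0°, 360°): 208.609°.

209°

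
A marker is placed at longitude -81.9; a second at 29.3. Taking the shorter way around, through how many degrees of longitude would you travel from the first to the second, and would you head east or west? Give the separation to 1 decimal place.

Raw difference: 29.3 − -81.9 = 111.2°.
Normalise into (−180°, 180°]: 111.2° stays 111.2°.
Positive ⇒ the second point lies to the east; separation 111.2°.

111.2° east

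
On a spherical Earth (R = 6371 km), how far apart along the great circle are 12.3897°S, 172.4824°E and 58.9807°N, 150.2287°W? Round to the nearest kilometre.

8617 km

Δλ = -150.2287 − 172.4824 = -322.7111°; wrapped into (−180°, 180°]: 37.2889°.
Δφ = 58.9807 − -12.3897 = 71.3704°.
a = sin²(Δφ/2) + cos φ₁ · cos φ₂ · sin²(Δλ/2) = 0.391718.
c = 2·atan2(√a, √(1−a)) = 1.35250 rad → d = 6371·c ≈ 8616.79 km.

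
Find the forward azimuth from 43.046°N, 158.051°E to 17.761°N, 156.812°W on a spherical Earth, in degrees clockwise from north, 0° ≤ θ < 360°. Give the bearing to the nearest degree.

Δλ = -156.812 − 158.051 = -314.863°; wrapped into (−180°, 180°]: 45.137°.
θ = atan2( sin Δλ · cos φ₂ , cos φ₁ · sin φ₂ − sin φ₁ · cos φ₂ · cos Δλ )
  = atan2(0.67501, -0.23563) = 109.242° → normalised to [0°, 360°): 109.242°.

109°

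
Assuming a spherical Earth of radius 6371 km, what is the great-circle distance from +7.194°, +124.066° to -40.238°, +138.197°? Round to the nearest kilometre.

5470 km

Δλ = 138.197 − 124.066 = 14.131°.
Δφ = -40.238 − 7.194 = -47.432°.
a = sin²(Δφ/2) + cos φ₁ · cos φ₂ · sin²(Δλ/2) = 0.173226.
c = 2·atan2(√a, √(1−a)) = 0.85853 rad → d = 6371·c ≈ 5469.73 km.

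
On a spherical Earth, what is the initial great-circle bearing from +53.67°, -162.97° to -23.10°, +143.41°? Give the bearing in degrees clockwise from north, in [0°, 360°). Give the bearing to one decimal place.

227.8°

Δλ = 143.41 − -162.97 = 306.38°; wrapped into (−180°, 180°]: -53.62°.
θ = atan2( sin Δλ · cos φ₂ , cos φ₁ · sin φ₂ − sin φ₁ · cos φ₂ · cos Δλ )
  = atan2(-0.74055, -0.67196) = -132.220° → normalised to [0°, 360°): 227.780°.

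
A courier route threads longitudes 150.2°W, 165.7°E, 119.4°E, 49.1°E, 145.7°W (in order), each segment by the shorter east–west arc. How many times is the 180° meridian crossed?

Leg 1: -150.2° → +165.7°, shortest Δλ = -44.1° (west) — crosses 180°.
Leg 2: +165.7° → +119.4°, shortest Δλ = -46.3° (west) — does not cross 180°.
Leg 3: +119.4° → +49.1°, shortest Δλ = -70.3° (west) — does not cross 180°.
Leg 4: +49.1° → -145.7°, shortest Δλ = 165.2° (east) — crosses 180°.
Total crossings: 2.

2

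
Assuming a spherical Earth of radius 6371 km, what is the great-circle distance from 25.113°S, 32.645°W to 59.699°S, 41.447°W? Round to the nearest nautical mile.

Δλ = -41.447 − -32.645 = -8.802°.
Δφ = -59.699 − -25.113 = -34.586°.
a = sin²(Δφ/2) + cos φ₁ · cos φ₂ · sin²(Δλ/2) = 0.091053.
c = 2·atan2(√a, √(1−a)) = 0.61305 rad → d = 6371·c ≈ 3905.77 km ≈ 2108.94 nmi.

2109 nmi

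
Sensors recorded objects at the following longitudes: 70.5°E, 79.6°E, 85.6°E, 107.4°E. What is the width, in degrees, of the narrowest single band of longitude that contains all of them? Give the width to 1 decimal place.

Sort the longitudes: +70.5°, +79.6°, +85.6°, +107.4°.
Eastward gaps between consecutive values (wrapping around): 9.1°, 6.0°, 21.8°, 323.1°.
Largest gap = 323.1° ⇒ minimal covering band is its complement: 360° − 323.1° = 36.9°.
Band runs from +70.5° eastward to +107.4°.

36.9°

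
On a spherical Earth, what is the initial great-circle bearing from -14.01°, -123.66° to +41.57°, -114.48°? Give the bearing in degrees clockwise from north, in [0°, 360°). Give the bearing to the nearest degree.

8°

Δλ = -114.48 − -123.66 = 9.18°.
θ = atan2( sin Δλ · cos φ₂ , cos φ₁ · sin φ₂ − sin φ₁ · cos φ₂ · cos Δλ )
  = atan2(0.11936, 0.82260) = 8.256° → normalised to [0°, 360°): 8.256°.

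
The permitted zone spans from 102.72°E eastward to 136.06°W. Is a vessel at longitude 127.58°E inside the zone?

Yes

Band width going east from +102.72° to -136.06°: ((-136.06 − 102.72) mod 360) = 121.22°.
Offset of +127.58° east of the west edge: ((127.58 − 102.72) mod 360) = 24.86°.
24.86° ≤ 121.22° ⇒ inside.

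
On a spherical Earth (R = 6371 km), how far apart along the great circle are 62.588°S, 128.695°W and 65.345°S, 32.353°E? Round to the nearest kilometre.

5705 km

Δλ = 32.353 − -128.695 = 161.048°.
Δφ = -65.345 − -62.588 = -2.757°.
a = sin²(Δφ/2) + cos φ₁ · cos φ₂ · sin²(Δλ/2) = 0.187425.
c = 2·atan2(√a, √(1−a)) = 0.89547 rad → d = 6371·c ≈ 5705.05 km.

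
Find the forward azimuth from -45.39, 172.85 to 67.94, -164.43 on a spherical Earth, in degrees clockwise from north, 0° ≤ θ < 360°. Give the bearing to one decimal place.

Δλ = -164.43 − 172.85 = -337.28°; wrapped into (−180°, 180°]: 22.72°.
θ = atan2( sin Δλ · cos φ₂ , cos φ₁ · sin φ₂ − sin φ₁ · cos φ₂ · cos Δλ )
  = atan2(0.14506, 0.89749) = 9.181° → normalised to [0°, 360°): 9.181°.

9.2°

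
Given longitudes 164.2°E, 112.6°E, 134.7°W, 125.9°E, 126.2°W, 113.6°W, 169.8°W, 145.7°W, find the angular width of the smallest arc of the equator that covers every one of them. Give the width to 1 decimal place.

133.8°

Sort the longitudes: -169.8°, -145.7°, -134.7°, -126.2°, -113.6°, +112.6°, +125.9°, +164.2°.
Eastward gaps between consecutive values (wrapping around): 24.1°, 11.0°, 8.5°, 12.6°, 226.2°, 13.3°, 38.3°, 26.0°.
Largest gap = 226.2° ⇒ minimal covering band is its complement: 360° − 226.2° = 133.8°.
Band runs from +112.6° eastward to -113.6°, crossing the antimeridian.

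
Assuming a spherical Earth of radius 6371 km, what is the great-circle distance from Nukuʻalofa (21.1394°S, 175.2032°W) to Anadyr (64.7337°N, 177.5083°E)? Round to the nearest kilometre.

Δλ = 177.5083 − -175.2032 = 352.7115°; wrapped into (−180°, 180°]: -7.2885°.
Δφ = 64.7337 − -21.1394 = 85.8731°.
a = sin²(Δφ/2) + cos φ₁ · cos φ₂ · sin²(Δλ/2) = 0.465625.
c = 2·atan2(√a, √(1−a)) = 1.50199 rad → d = 6371·c ≈ 9569.20 km.

9569 km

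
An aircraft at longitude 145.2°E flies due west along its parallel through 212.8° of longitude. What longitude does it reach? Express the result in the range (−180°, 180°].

67.6°W

Start at +145.2°; shift −212.8° → -67.6°.
-67.6° already lies in (−180°, 180°].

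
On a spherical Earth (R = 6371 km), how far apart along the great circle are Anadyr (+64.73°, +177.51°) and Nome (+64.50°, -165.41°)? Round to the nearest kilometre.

Δλ = -165.41 − 177.51 = -342.92°; wrapped into (−180°, 180°]: 17.08°.
Δφ = 64.50 − 64.73 = -0.23°.
a = sin²(Δφ/2) + cos φ₁ · cos φ₂ · sin²(Δλ/2) = 0.004057.
c = 2·atan2(√a, √(1−a)) = 0.12747 rad → d = 6371·c ≈ 812.12 km.

812 km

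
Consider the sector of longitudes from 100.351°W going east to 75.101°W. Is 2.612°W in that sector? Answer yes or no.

No

Band width going east from -100.351° to -75.101°: ((-75.101 − -100.351) mod 360) = 25.250°.
Offset of -2.612° east of the west edge: ((-2.612 − -100.351) mod 360) = 97.739°.
97.739° > 25.250° ⇒ outside.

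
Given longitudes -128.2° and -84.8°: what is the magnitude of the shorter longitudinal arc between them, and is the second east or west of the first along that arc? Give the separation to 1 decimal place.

43.4° east

Raw difference: -84.8 − -128.2 = 43.4°.
Normalise into (−180°, 180°]: 43.4° stays 43.4°.
Positive ⇒ the second point lies to the east; separation 43.4°.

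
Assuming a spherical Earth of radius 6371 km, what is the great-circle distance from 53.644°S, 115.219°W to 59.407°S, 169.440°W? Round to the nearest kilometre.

3290 km

Δλ = -169.440 − -115.219 = -54.221°.
Δφ = -59.407 − -53.644 = -5.763°.
a = sin²(Δφ/2) + cos φ₁ · cos φ₂ · sin²(Δλ/2) = 0.065181.
c = 2·atan2(√a, √(1−a)) = 0.51633 rad → d = 6371·c ≈ 3289.51 km.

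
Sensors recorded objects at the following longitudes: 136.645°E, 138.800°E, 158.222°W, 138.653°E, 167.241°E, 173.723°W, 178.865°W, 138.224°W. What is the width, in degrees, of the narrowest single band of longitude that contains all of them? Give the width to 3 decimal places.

85.131°

Sort the longitudes: -178.865°, -173.723°, -158.222°, -138.224°, +136.645°, +138.653°, +138.800°, +167.241°.
Eastward gaps between consecutive values (wrapping around): 5.142°, 15.501°, 19.998°, 274.869°, 2.008°, 0.147°, 28.441°, 13.894°.
Largest gap = 274.869° ⇒ minimal covering band is its complement: 360° − 274.869° = 85.131°.
Band runs from +136.645° eastward to -138.224°, crossing the antimeridian.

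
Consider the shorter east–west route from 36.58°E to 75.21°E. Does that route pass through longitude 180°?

Signed shortest Δλ = ((75.21 − 36.58 + 180) mod 360) − 180 = 38.63°.
Going east by 38.63° from +36.58° reaches +75.21° without touching 180°.

No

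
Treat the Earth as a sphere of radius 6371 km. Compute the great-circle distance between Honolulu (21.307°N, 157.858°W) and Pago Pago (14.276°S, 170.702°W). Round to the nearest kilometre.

4198 km

Δλ = -170.702 − -157.858 = -12.844°.
Δφ = -14.276 − 21.307 = -35.583°.
a = sin²(Δφ/2) + cos φ₁ · cos φ₂ · sin²(Δλ/2) = 0.104659.
c = 2·atan2(√a, √(1−a)) = 0.65887 rad → d = 6371·c ≈ 4197.68 km.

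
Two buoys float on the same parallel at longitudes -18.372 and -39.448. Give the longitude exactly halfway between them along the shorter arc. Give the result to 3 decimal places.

Signed shortest Δλ from -18.372° to -39.448° is -21.076°.
Midpoint longitude = -18.372° + (-21.076°)/2 = -18.372° − 10.538° = -28.910°.

-28.910°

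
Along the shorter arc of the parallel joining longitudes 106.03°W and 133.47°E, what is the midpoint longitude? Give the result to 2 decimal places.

166.28°W

Signed shortest Δλ from -106.03° to +133.47° is -120.50°.
Midpoint longitude = -106.03° + (-120.50°)/2 = -106.03° − 60.25° = -166.28°.
(The naïve average (-106.03 + +133.47)/2 = 13.72° is on the wrong side of the globe.)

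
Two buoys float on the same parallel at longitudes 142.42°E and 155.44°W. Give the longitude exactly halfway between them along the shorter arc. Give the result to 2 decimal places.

173.49°E

Signed shortest Δλ from +142.42° to -155.44° is +62.14°.
Midpoint longitude = +142.42° + (+62.14°)/2 = +142.42° + 31.07° = +173.49°.
(The naïve average (+142.42 + -155.44)/2 = -6.51° is on the wrong side of the globe.)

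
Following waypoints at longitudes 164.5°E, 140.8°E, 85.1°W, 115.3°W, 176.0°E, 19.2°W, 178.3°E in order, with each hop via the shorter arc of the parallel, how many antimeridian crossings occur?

Leg 1: +164.5° → +140.8°, shortest Δλ = -23.7° (west) — does not cross 180°.
Leg 2: +140.8° → -85.1°, shortest Δλ = 134.1° (east) — crosses 180°.
Leg 3: -85.1° → -115.3°, shortest Δλ = -30.2° (west) — does not cross 180°.
Leg 4: -115.3° → +176.0°, shortest Δλ = -68.7° (west) — crosses 180°.
Leg 5: +176.0° → -19.2°, shortest Δλ = 164.8° (east) — crosses 180°.
Leg 6: -19.2° → +178.3°, shortest Δλ = -162.5° (west) — crosses 180°.
Total crossings: 4.

4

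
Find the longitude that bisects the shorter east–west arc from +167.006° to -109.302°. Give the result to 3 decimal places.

Signed shortest Δλ from +167.006° to -109.302° is +83.692°.
Midpoint longitude = +167.006° + (+83.692°)/2 = +167.006° + 41.846° = +208.852°.
Normalise into (−180°, 180°]: -151.148°.
(The naïve average (+167.006 + -109.302)/2 = 28.852° is on the wrong side of the globe.)

-151.148°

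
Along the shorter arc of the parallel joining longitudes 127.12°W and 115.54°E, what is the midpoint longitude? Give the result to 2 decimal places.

174.21°E

Signed shortest Δλ from -127.12° to +115.54° is -117.34°.
Midpoint longitude = -127.12° + (-117.34°)/2 = -127.12° − 58.67° = -185.79°.
Normalise into (−180°, 180°]: +174.21°.
(The naïve average (-127.12 + +115.54)/2 = -5.79° is on the wrong side of the globe.)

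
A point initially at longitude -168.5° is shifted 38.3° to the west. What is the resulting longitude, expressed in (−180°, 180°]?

Start at -168.5°; shift −38.3° → -206.8°.
-206.8° lies outside (−180°, 180°]; add 360° → +153.2°.

+153.2°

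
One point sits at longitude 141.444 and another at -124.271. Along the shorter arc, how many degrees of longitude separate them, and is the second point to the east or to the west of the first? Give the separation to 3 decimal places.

94.285° east

Raw difference: -124.271 − 141.444 = -265.715°.
Normalise into (−180°, 180°]: -265.715° + 360° = 94.285°.
Positive ⇒ the second point lies to the east; separation 94.285°.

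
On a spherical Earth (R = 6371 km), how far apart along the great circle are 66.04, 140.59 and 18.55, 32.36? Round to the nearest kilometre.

Δλ = 32.36 − 140.59 = -108.23°.
Δφ = 18.55 − 66.04 = -47.49°.
a = sin²(Δφ/2) + cos φ₁ · cos φ₂ · sin²(Δλ/2) = 0.414861.
c = 2·atan2(√a, √(1−a)) = 1.39968 rad → d = 6371·c ≈ 8917.39 km.

8917 km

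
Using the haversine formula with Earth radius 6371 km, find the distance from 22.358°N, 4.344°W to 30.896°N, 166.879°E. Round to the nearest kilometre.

14020 km

Δλ = 166.879 − -4.344 = 171.223°.
Δφ = 30.896 − 22.358 = 8.538°.
a = sin²(Δφ/2) + cos φ₁ · cos φ₂ · sin²(Δλ/2) = 0.794488.
c = 2·atan2(√a, √(1−a)) = 2.20059 rad → d = 6371·c ≈ 14019.94 km.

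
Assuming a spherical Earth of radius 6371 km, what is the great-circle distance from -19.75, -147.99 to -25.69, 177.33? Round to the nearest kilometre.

3607 km

Δλ = 177.33 − -147.99 = 325.32°; wrapped into (−180°, 180°]: -34.68°.
Δφ = -25.69 − -19.75 = -5.94°.
a = sin²(Δφ/2) + cos φ₁ · cos φ₂ · sin²(Δλ/2) = 0.078024.
c = 2·atan2(√a, √(1−a)) = 0.56619 rad → d = 6371·c ≈ 3607.18 km.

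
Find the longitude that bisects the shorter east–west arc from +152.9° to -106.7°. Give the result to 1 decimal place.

Signed shortest Δλ from +152.9° to -106.7° is +100.4°.
Midpoint longitude = +152.9° + (+100.4°)/2 = +152.9° + 50.2° = +203.1°.
Normalise into (−180°, 180°]: -156.9°.
(The naïve average (+152.9 + -106.7)/2 = 23.1° is on the wrong side of the globe.)

-156.9°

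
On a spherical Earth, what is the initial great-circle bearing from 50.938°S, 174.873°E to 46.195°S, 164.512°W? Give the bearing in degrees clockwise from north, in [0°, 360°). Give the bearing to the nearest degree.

Δλ = -164.512 − 174.873 = -339.385°; wrapped into (−180°, 180°]: 20.615°.
θ = atan2( sin Δλ · cos φ₂ , cos φ₁ · sin φ₂ − sin φ₁ · cos φ₂ · cos Δλ )
  = atan2(0.24372, 0.04827) = 78.797° → normalised to [0°, 360°): 78.797°.

79°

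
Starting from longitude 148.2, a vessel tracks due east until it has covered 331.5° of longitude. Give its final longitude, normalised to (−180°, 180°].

+119.7°

Start at +148.2°; shift +331.5° → +479.7°.
+479.7° lies outside (−180°, 180°]; subtract 360° → +119.7°.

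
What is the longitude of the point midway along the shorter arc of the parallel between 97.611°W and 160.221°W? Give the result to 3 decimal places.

Signed shortest Δλ from -97.611° to -160.221° is -62.610°.
Midpoint longitude = -97.611° + (-62.610°)/2 = -97.611° − 31.305° = -128.916°.

128.916°W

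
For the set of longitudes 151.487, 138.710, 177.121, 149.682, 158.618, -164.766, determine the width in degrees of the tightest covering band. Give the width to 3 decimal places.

Sort the longitudes: -164.766°, +138.710°, +149.682°, +151.487°, +158.618°, +177.121°.
Eastward gaps between consecutive values (wrapping around): 303.476°, 10.972°, 1.805°, 7.131°, 18.503°, 18.113°.
Largest gap = 303.476° ⇒ minimal covering band is its complement: 360° − 303.476° = 56.524°.
Band runs from +138.710° eastward to -164.766°, crossing the antimeridian.

56.524°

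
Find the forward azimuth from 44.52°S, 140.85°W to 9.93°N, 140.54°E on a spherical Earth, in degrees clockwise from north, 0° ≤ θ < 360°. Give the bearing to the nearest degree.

Δλ = 140.54 − -140.85 = 281.39°; wrapped into (−180°, 180°]: -78.61°.
θ = atan2( sin Δλ · cos φ₂ , cos φ₁ · sin φ₂ − sin φ₁ · cos φ₂ · cos Δλ )
  = atan2(-0.96562, 0.25935) = -74.966° → normalised to [0°, 360°): 285.034°.

285°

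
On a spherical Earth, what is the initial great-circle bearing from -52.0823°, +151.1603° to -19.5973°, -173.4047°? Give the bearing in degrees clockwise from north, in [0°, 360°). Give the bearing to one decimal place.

Δλ = -173.4047 − 151.1603 = -324.5650°; wrapped into (−180°, 180°]: 35.4350°.
θ = atan2( sin Δλ · cos φ₂ , cos φ₁ · sin φ₂ − sin φ₁ · cos φ₂ · cos Δλ )
  = atan2(0.54619, 0.39942) = 53.823° → normalised to [0°, 360°): 53.823°.

53.8°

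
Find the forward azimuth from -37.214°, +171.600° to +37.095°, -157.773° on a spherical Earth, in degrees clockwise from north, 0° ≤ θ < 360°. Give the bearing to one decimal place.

24.4°

Δλ = -157.773 − 171.600 = -329.373°; wrapped into (−180°, 180°]: 30.627°.
θ = atan2( sin Δλ · cos φ₂ , cos φ₁ · sin φ₂ − sin φ₁ · cos φ₂ · cos Δλ )
  = atan2(0.40635, 0.89544) = 24.409° → normalised to [0°, 360°): 24.409°.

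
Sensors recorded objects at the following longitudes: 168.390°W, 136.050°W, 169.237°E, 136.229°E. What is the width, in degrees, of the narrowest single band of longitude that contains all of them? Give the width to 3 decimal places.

Sort the longitudes: -168.390°, -136.050°, +136.229°, +169.237°.
Eastward gaps between consecutive values (wrapping around): 32.340°, 272.279°, 33.008°, 22.373°.
Largest gap = 272.279° ⇒ minimal covering band is its complement: 360° − 272.279° = 87.721°.
Band runs from +136.229° eastward to -136.050°, crossing the antimeridian.

87.721°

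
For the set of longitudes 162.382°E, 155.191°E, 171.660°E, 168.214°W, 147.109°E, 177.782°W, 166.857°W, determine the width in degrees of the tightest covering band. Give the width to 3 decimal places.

46.034°

Sort the longitudes: -177.782°, -168.214°, -166.857°, +147.109°, +155.191°, +162.382°, +171.660°.
Eastward gaps between consecutive values (wrapping around): 9.568°, 1.357°, 313.966°, 8.082°, 7.191°, 9.278°, 10.558°.
Largest gap = 313.966° ⇒ minimal covering band is its complement: 360° − 313.966° = 46.034°.
Band runs from +147.109° eastward to -166.857°, crossing the antimeridian.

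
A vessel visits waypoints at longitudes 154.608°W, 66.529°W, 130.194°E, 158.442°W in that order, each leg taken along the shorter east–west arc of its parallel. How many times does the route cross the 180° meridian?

2

Leg 1: -154.608° → -66.529°, shortest Δλ = 88.079° (east) — does not cross 180°.
Leg 2: -66.529° → +130.194°, shortest Δλ = -163.277° (west) — crosses 180°.
Leg 3: +130.194° → -158.442°, shortest Δλ = 71.364° (east) — crosses 180°.
Total crossings: 2.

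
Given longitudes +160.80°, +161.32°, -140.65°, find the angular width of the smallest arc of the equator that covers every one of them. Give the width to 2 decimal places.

58.55°

Sort the longitudes: -140.65°, +160.80°, +161.32°.
Eastward gaps between consecutive values (wrapping around): 301.45°, 0.52°, 58.03°.
Largest gap = 301.45° ⇒ minimal covering band is its complement: 360° − 301.45° = 58.55°.
Band runs from +160.80° eastward to -140.65°, crossing the antimeridian.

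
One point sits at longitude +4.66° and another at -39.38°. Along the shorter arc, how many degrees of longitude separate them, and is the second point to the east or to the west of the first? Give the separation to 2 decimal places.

Raw difference: -39.38 − 4.66 = -44.04°.
Normalise into (−180°, 180°]: -44.04° stays -44.04°.
Negative ⇒ the second point lies to the west; separation 44.04°.

44.04° west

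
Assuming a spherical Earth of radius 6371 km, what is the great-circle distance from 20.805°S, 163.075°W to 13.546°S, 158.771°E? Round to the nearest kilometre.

Δλ = 158.771 − -163.075 = 321.846°; wrapped into (−180°, 180°]: -38.154°.
Δφ = -13.546 − -20.805 = 7.259°.
a = sin²(Δφ/2) + cos φ₁ · cos φ₂ · sin²(Δλ/2) = 0.101088.
c = 2·atan2(√a, √(1−a)) = 0.64712 rad → d = 6371·c ≈ 4122.79 km.

4123 km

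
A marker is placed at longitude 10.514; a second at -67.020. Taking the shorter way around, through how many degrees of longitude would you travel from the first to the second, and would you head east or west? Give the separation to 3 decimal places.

Raw difference: -67.020 − 10.514 = -77.534°.
Normalise into (−180°, 180°]: -77.534° stays -77.534°.
Negative ⇒ the second point lies to the west; separation 77.534°.

77.534° west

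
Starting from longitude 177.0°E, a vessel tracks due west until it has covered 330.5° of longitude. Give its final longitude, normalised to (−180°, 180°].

153.5°W

Start at +177.0°; shift −330.5° → -153.5°.
-153.5° already lies in (−180°, 180°].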